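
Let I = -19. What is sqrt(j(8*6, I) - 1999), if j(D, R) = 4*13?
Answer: I*sqrt(1947) ≈ 44.125*I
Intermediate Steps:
j(D, R) = 52
sqrt(j(8*6, I) - 1999) = sqrt(52 - 1999) = sqrt(-1947) = I*sqrt(1947)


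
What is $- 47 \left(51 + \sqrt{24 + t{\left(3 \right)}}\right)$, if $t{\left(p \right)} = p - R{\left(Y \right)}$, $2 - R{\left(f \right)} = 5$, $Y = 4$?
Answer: $-2397 - 47 \sqrt{30} \approx -2654.4$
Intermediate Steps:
$R{\left(f \right)} = -3$ ($R{\left(f \right)} = 2 - 5 = -3$)
$t{\left(p \right)} = 3 + p$ ($t{\left(p \right)} = p - -3 = p + 3 = 3 + p$)
$- 47 \left(51 + \sqrt{24 + t{\left(3 \right)}}\right) = - 47 \left(51 + \sqrt{24 + \left(3 + 3\right)}\right) = - 47 \left(51 + \sqrt{24 + 6}\right) = - 47 \left(51 + \sqrt{30}\right) = -2397 - 47 \sqrt{30}$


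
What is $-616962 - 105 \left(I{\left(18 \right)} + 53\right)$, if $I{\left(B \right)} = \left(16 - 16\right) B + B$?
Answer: $-624417$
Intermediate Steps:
$I{\left(B \right)} = B$ ($I{\left(B \right)} = 0 B + B = 0 + B = B$)
$-616962 - 105 \left(I{\left(18 \right)} + 53\right) = -616962 - 105 \left(18 + 53\right) = -616962 - 7455 = -624417$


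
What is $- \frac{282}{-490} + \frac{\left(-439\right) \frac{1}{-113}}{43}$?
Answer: $\frac{792674}{1190455} \approx 0.66586$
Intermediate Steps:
$- \frac{282}{-490} + \frac{\left(-439\right) \frac{1}{-113}}{43} = \left(-282\right) \left(- \frac{1}{490}\right) + \left(-439\right) \left(- \frac{1}{113}\right) \frac{1}{43} = \frac{141}{245} + \frac{439}{113} \cdot \frac{1}{43} = \frac{141}{245} + \frac{439}{4859} = \frac{792674}{1190455}$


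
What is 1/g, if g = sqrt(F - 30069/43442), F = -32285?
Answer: -I*sqrt(60929796004238)/1402555039 ≈ -0.0055654*I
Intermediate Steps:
g = I*sqrt(60929796004238)/43442 (g = sqrt(-32285 - 30069/43442) = sqrt(-1402555039/43442) = I*sqrt(60929796004238)/43442 ≈ 179.68*I)
1/g = 1/(I*sqrt(60929796004238)/43442) = -I*sqrt(60929796004238)/1402555039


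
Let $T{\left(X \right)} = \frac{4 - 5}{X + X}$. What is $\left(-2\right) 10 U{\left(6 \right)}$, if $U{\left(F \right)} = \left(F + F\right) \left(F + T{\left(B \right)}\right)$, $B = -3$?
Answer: $-1480$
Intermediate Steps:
$T{\left(X \right)} = - \frac{1}{2 X}$
$U{\left(F \right)} = 2 F \left(\frac{1}{6} + F\right)$ ($U{\left(F \right)} = \left(F + F\right) \left(F - \frac{1}{2 \left(-3\right)}\right) = 2 F \left(F - - \frac{1}{6}\right) = 2 F \left(F + \frac{1}{6}\right) = 2 F \left(\frac{1}{6} + F\right)$)
$\left(-2\right) 10 U{\left(6 \right)} = \left(-2\right) 10 \cdot \frac{1}{3} \cdot 6 \left(1 + 6 \cdot 6\right) = - 20 \cdot \frac{1}{3} \cdot 6 \left(1 + 36\right) = - 20 \cdot \frac{1}{3} \cdot 6 \cdot 37 = \left(-20\right) 74 = -1480$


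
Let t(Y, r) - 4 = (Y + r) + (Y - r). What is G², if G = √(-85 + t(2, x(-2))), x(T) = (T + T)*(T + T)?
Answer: -77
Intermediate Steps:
x(T) = 4*T² (x(T) = (2*T)*(2*T) = 4*T²)
t(Y, r) = 4 + 2*Y (t(Y, r) = 4 + ((Y + r) + (Y - r)) = 4 + 2*Y)
G = I*√77 (G = √(-85 + (4 + 2*2)) = √(-85 + (4 + 4)) = √(-85 + 8) = √(-77) = I*√77 ≈ 8.775*I)
G² = (I*√77)² = -77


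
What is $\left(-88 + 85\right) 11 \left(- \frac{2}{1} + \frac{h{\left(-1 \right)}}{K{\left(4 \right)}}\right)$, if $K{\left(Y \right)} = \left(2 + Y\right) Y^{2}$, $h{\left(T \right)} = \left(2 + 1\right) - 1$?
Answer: $\frac{1045}{16} \approx 65.313$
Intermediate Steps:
$h{\left(T \right)} = 2$ ($h{\left(T \right)} = 3 - 1 = 2$)
$K{\left(Y \right)} = Y^{2} \left(2 + Y\right)$
$\left(-88 + 85\right) 11 \left(- \frac{2}{1} + \frac{h{\left(-1 \right)}}{K{\left(4 \right)}}\right) = \left(-88 + 85\right) 11 \left(- \frac{2}{1} + \frac{2}{4^{2} \left(2 + 4\right)}\right) = - 3 \cdot 11 \left(\left(-2\right) 1 + \frac{2}{16 \cdot 6}\right) = - 3 \cdot 11 \left(-2 + \frac{2}{96}\right) = - 3 \cdot 11 \left(-2 + 2 \cdot \frac{1}{96}\right) = - 3 \cdot 11 \left(-2 + \frac{1}{48}\right) = - 3 \cdot 11 \left(- \frac{95}{48}\right) = \left(-3\right) \left(- \frac{1045}{48}\right) = \frac{1045}{16}$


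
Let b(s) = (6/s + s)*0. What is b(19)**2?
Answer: 0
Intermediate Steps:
b(s) = 0 (b(s) = (s + 6/s)*0 = 0)
b(19)**2 = 0**2 = 0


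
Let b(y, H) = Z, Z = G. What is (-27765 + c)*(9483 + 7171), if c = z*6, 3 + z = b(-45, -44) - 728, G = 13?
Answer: -534143742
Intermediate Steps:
Z = 13
b(y, H) = 13
z = -718 (z = -3 + (13 - 728) = -3 - 715 = -718)
c = -4308 (c = -718*6 = -4308)
(-27765 + c)*(9483 + 7171) = (-27765 - 4308)*(9483 + 7171) = -32073*16654 = -534143742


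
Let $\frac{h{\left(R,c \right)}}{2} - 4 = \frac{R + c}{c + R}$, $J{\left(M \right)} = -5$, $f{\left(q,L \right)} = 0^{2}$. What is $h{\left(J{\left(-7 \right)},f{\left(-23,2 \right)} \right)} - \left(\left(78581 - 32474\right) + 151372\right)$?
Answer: $-197469$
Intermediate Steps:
$f{\left(q,L \right)} = 0$
$h{\left(R,c \right)} = 10$ ($h{\left(R,c \right)} = 8 + 2 \frac{R + c}{c + R} = 8 + 2 \frac{R + c}{R + c} = 8 + 2 \cdot 1 = 8 + 2 = 10$)
$h{\left(J{\left(-7 \right)},f{\left(-23,2 \right)} \right)} - \left(\left(78581 - 32474\right) + 151372\right) = 10 - \left(\left(78581 - 32474\right) + 151372\right) = 10 - \left(46107 + 151372\right) = 10 - 197479 = -197469$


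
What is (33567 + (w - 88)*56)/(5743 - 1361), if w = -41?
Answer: 26343/4382 ≈ 6.0116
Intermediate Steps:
(33567 + (w - 88)*56)/(5743 - 1361) = (33567 + (-41 - 88)*56)/(5743 - 1361) = (33567 - 129*56)/4382 = (33567 - 7224)*(1/4382) = 26343*(1/4382) = 26343/4382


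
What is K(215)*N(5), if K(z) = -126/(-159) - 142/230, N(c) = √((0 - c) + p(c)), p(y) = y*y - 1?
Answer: 1067*√19/6095 ≈ 0.76308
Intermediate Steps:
p(y) = -1 + y² (p(y) = y² - 1 = -1 + y²)
N(c) = √(-1 + c² - c) (N(c) = √((0 - c) + (-1 + c²)) = √(-c + (-1 + c²)) = √(-1 + c² - c))
K(z) = 1067/6095 (K(z) = -126*(-1/159) - 142*1/230 = 42/53 - 71/115 = 1067/6095)
K(215)*N(5) = 1067*√(-1 + 5² - 1*5)/6095 = 1067*√(-1 + 25 - 5)/6095 = 1067*√19/6095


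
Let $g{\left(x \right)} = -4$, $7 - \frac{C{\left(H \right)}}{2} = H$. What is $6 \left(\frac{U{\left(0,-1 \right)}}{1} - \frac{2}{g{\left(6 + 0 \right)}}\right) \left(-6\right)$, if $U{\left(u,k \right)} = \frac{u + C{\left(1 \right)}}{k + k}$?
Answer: $198$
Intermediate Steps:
$C{\left(H \right)} = 14 - 2 H$
$U{\left(u,k \right)} = \frac{12 + u}{2 k}$ ($U{\left(u,k \right)} = \frac{u + \left(14 - 2\right)}{k + k} = \frac{u + \left(14 - 2\right)}{2 k} = \left(u + 12\right) \frac{1}{2 k} = \left(12 + u\right) \frac{1}{2 k} = \frac{12 + u}{2 k}$)
$6 \left(\frac{U{\left(0,-1 \right)}}{1} - \frac{2}{g{\left(6 + 0 \right)}}\right) \left(-6\right) = 6 \left(\frac{\frac{1}{2} \frac{1}{-1} \left(12 + 0\right)}{1} - \frac{2}{-4}\right) \left(-6\right) = 6 \left(\frac{1}{2} \left(-1\right) 12 \cdot 1 - - \frac{1}{2}\right) \left(-6\right) = 6 \left(\left(-6\right) 1 + \frac{1}{2}\right) \left(-6\right) = 6 \left(-6 + \frac{1}{2}\right) \left(-6\right) = 6 \left(- \frac{11}{2}\right) \left(-6\right) = \left(-33\right) \left(-6\right) = 198$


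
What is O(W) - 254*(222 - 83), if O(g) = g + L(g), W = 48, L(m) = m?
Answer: -35210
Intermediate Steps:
O(g) = 2*g (O(g) = g + g = 2*g)
O(W) - 254*(222 - 83) = 2*48 - 254*(222 - 83) = 96 - 254*139 = 96 - 35306 = -35210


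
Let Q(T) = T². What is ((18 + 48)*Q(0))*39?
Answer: 0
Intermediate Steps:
((18 + 48)*Q(0))*39 = ((18 + 48)*0²)*39 = (66*0)*39 = 0*39 = 0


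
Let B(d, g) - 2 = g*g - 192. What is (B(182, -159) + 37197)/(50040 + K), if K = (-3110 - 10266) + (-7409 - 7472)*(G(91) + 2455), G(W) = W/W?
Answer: -3893/2281942 ≈ -0.0017060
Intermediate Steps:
G(W) = 1
B(d, g) = -190 + g**2 (B(d, g) = 2 + (g*g - 192) = 2 + (g**2 - 192) = 2 + (-192 + g**2) = -190 + g**2)
K = -36561112 (K = (-3110 - 10266) + (-7409 - 7472)*(1 + 2455) = -13376 - 14881*2456 = -13376 - 36547736 = -36561112)
(B(182, -159) + 37197)/(50040 + K) = ((-190 + (-159)**2) + 37197)/(50040 - 36561112) = ((-190 + 25281) + 37197)/(-36511072) = (25091 + 37197)*(-1/36511072) = 62288*(-1/36511072) = -3893/2281942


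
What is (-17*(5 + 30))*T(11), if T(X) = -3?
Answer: 1785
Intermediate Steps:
(-17*(5 + 30))*T(11) = -17*(5 + 30)*(-3) = -17*35*(-3) = -595*(-3) = 1785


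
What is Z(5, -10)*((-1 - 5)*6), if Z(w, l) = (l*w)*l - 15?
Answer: -17460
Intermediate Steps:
Z(w, l) = -15 + w*l² (Z(w, l) = w*l² - 15 = -15 + w*l²)
Z(5, -10)*((-1 - 5)*6) = (-15 + 5*(-10)²)*((-1 - 5)*6) = (-15 + 5*100)*(-6*6) = (-15 + 500)*(-36) = 485*(-36) = -17460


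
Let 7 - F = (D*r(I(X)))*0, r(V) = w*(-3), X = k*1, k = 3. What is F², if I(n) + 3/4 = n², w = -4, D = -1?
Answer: 49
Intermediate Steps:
X = 3 (X = 3*1 = 3)
I(n) = -¾ + n²
r(V) = 12 (r(V) = -4*(-3) = 12)
F = 7 (F = 7 - (-1*12)*0 = 7 - (-12)*0 = 7 - 1*0 = 7 + 0 = 7)
F² = 7² = 49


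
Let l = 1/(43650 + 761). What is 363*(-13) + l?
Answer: -209575508/44411 ≈ -4719.0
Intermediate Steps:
l = 1/44411 ≈ 2.2517e-5
363*(-13) + l = 363*(-13) + 1/44411 = -4719 + 1/44411 = -209575508/44411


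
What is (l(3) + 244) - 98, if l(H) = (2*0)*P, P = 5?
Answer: 146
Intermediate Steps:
l(H) = 0 (l(H) = (2*0)*5 = 0*5 = 0)
(l(3) + 244) - 98 = (0 + 244) - 98 = 244 - 98 = 146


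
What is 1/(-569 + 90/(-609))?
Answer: -203/115537 ≈ -0.0017570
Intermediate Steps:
1/(-569 + 90/(-609)) = 1/(-569 + 90*(-1/609)) = 1/(-569 - 30/203) = 1/(-115537/203) = -203/115537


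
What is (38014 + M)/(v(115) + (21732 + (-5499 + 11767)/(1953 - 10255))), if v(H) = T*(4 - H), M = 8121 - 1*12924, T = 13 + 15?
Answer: 137858861/77305090 ≈ 1.7833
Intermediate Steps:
T = 28
M = -4803 (M = 8121 - 12924 = -4803)
v(H) = 112 - 28*H (v(H) = 28*(4 - H) = 112 - 28*H)
(38014 + M)/(v(115) + (21732 + (-5499 + 11767)/(1953 - 10255))) = (38014 - 4803)/((112 - 28*115) + (21732 + (-5499 + 11767)/(1953 - 10255))) = 33211/((112 - 3220) + (21732 + 6268/(-8302))) = 33211/(-3108 + (21732 + 6268*(-1/8302))) = 33211/(-3108 + (21732 - 3134/4151)) = 33211/(-3108 + 90206398/4151) = 33211/(77305090/4151) = 33211*(4151/77305090) = 137858861/77305090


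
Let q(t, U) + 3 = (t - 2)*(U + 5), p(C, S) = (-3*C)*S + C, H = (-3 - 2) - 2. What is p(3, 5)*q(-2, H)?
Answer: -210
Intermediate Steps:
H = -7 (H = -5 - 2 = -7)
p(C, S) = C - 3*C*S (p(C, S) = -3*C*S + C = C - 3*C*S)
q(t, U) = -3 + (-2 + t)*(5 + U) (q(t, U) = -3 + (t - 2)*(U + 5) = -3 + (-2 + t)*(5 + U))
p(3, 5)*q(-2, H) = (3*(1 - 3*5))*(-13 - 2*(-7) + 5*(-2) - 7*(-2)) = (3*(1 - 15))*(-13 + 14 - 10 + 14) = (3*(-14))*5 = -42*5 = -210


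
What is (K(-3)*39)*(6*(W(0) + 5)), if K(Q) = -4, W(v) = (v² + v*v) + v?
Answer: -4680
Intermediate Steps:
W(v) = v + 2*v² (W(v) = (v² + v²) + v = 2*v² + v = v + 2*v²)
(K(-3)*39)*(6*(W(0) + 5)) = (-4*39)*(6*(0*(1 + 2*0) + 5)) = -936*(0*(1 + 0) + 5) = -936*(0*1 + 5) = -936*(0 + 5) = -936*5 = -156*30 = -4680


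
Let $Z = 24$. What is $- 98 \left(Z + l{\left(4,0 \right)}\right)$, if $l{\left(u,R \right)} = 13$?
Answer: $-3626$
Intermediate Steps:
$- 98 \left(Z + l{\left(4,0 \right)}\right) = - 98 \left(24 + 13\right) = \left(-98\right) 37 = -3626$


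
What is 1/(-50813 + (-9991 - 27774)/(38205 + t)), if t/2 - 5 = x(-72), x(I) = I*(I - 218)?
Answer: -2285/116108784 ≈ -1.9680e-5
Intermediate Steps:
x(I) = I*(-218 + I)
t = 41770 (t = 10 + 2*(-72*(-218 - 72)) = 10 + 2*(-72*(-290)) = 10 + 2*20880 = 10 + 41760 = 41770)
1/(-50813 + (-9991 - 27774)/(38205 + t)) = 1/(-50813 + (-9991 - 27774)/(38205 + 41770)) = 1/(-50813 - 37765/79975) = 1/(-50813 - 37765*1/79975) = 1/(-50813 - 1079/2285) = 1/(-116108784/2285) = -2285/116108784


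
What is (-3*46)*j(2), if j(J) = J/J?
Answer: -138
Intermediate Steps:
j(J) = 1
(-3*46)*j(2) = -3*46*1 = -138*1 = -138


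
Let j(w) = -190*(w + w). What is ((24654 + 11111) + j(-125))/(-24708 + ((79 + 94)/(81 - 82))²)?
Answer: 83265/5221 ≈ 15.948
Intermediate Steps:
j(w) = -380*w
((24654 + 11111) + j(-125))/(-24708 + ((79 + 94)/(81 - 82))²) = ((24654 + 11111) - 380*(-125))/(-24708 + ((79 + 94)/(81 - 82))²) = (35765 + 47500)/(-24708 + (173/(-1))²) = 83265/(-24708 + (173*(-1))²) = 83265/(-24708 + (-173)²) = 83265/(-24708 + 29929) = 83265/5221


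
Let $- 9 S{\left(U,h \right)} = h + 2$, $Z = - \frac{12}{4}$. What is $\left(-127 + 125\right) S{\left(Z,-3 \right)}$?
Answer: $- \frac{2}{9} \approx -0.22222$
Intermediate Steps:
$Z = -3$ ($Z = \left(-12\right) \frac{1}{4} = -3$)
$S{\left(U,h \right)} = - \frac{2}{9} - \frac{h}{9}$ ($S{\left(U,h \right)} = - \frac{h + 2}{9} = - \frac{2 + h}{9} = - \frac{2}{9} - \frac{h}{9}$)
$\left(-127 + 125\right) S{\left(Z,-3 \right)} = \left(-127 + 125\right) \left(- \frac{2}{9} - - \frac{1}{3}\right) = - 2 \left(- \frac{2}{9} + \frac{1}{3}\right) = \left(-2\right) \frac{1}{9} = - \frac{2}{9}$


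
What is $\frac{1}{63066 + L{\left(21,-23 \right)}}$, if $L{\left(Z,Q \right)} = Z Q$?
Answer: $\frac{1}{62583} \approx 1.5979 \cdot 10^{-5}$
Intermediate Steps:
$L{\left(Z,Q \right)} = Q Z$
$\frac{1}{63066 + L{\left(21,-23 \right)}} = \frac{1}{63066 - 483} = \frac{1}{62583}$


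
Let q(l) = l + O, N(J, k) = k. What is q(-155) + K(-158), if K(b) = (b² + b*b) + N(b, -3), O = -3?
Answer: 49767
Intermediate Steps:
K(b) = -3 + 2*b² (K(b) = (b² + b*b) - 3 = (b² + b²) - 3 = 2*b² - 3 = -3 + 2*b²)
q(l) = -3 + l (q(l) = l - 3 = -3 + l)
q(-155) + K(-158) = (-3 - 155) + (-3 + 2*(-158)²) = -158 + (-3 + 2*24964) = -158 + (-3 + 49928) = -158 + 49925 = 49767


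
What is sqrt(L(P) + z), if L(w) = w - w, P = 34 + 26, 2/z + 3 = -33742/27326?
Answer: I*sqrt(395270590)/28930 ≈ 0.68722*I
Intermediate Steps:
z = -13663/28930 (z = 2/(-3 - 33742/27326) = 2/(-3 - 33742*1/27326) = 2/(-3 - 16871/13663) = 2/(-57860/13663) = 2*(-13663/57860) = -13663/28930 ≈ -0.47228)
P = 60
L(w) = 0
sqrt(L(P) + z) = sqrt(0 - 13663/28930) = sqrt(-13663/28930) = I*sqrt(395270590)/28930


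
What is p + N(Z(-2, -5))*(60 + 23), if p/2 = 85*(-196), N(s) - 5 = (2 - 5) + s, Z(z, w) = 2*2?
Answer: -32822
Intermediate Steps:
Z(z, w) = 4
N(s) = 2 + s (N(s) = 5 + ((2 - 5) + s) = 5 + (-3 + s) = 2 + s)
p = -33320 (p = 2*(85*(-196)) = 2*(-16660) = -33320)
p + N(Z(-2, -5))*(60 + 23) = -33320 + (2 + 4)*(60 + 23) = -33320 + 6*83 = -33320 + 498 = -32822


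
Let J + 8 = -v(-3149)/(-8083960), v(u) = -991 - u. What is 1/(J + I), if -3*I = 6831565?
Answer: -12125940/27613146102983 ≈ -4.3914e-7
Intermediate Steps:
I = -6831565/3 (I = -1/3*6831565 = -6831565/3 ≈ -2.2772e+6)
J = -32334761/4041980 (J = -8 - (-991 - 1*(-3149))/(-8083960) = -8 - (-991 + 3149)*(-1/8083960) = -8 - 1*2158*(-1/8083960) = -8 - 2158*(-1/8083960) = -8 + 1079/4041980 = -32334761/4041980 ≈ -7.9997)
1/(J + I) = 1/(-32334761/4041980 - 6831565/3) = 1/(-27613146102983/12125940) = -12125940/27613146102983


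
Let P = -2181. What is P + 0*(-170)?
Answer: -2181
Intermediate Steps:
P + 0*(-170) = -2181 + 0*(-170) = -2181 + 0 = -2181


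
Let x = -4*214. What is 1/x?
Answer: -1/856 ≈ -0.0011682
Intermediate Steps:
x = -856
1/x = 1/(-856) = -1/856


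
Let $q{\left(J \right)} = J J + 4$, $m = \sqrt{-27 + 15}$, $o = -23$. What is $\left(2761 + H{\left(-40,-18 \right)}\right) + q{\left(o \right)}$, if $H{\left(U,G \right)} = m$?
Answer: $3294 + 2 i \sqrt{3} \approx 3294.0 + 3.4641 i$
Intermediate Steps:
$m = 2 i \sqrt{3}$ ($m = \sqrt{-12} = 2 i \sqrt{3} \approx 3.4641 i$)
$H{\left(U,G \right)} = 2 i \sqrt{3}$
$q{\left(J \right)} = 4 + J^{2}$ ($q{\left(J \right)} = J^{2} + 4 = 4 + J^{2}$)
$\left(2761 + H{\left(-40,-18 \right)}\right) + q{\left(o \right)} = \left(2761 + 2 i \sqrt{3}\right) + \left(4 + \left(-23\right)^{2}\right) = \left(2761 + 2 i \sqrt{3}\right) + \left(4 + 529\right) = \left(2761 + 2 i \sqrt{3}\right) + 533 = 3294 + 2 i \sqrt{3}$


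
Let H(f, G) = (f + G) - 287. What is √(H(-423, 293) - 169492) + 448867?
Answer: 448867 + I*√169909 ≈ 4.4887e+5 + 412.2*I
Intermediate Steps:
H(f, G) = -287 + G + f (H(f, G) = (G + f) - 287 = -287 + G + f)
√(H(-423, 293) - 169492) + 448867 = √((-287 + 293 - 423) - 169492) + 448867 = √(-417 - 169492) + 448867 = √(-169909) + 448867 = I*√169909 + 448867 = 448867 + I*√169909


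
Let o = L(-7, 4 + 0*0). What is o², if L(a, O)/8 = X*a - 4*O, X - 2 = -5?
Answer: 1600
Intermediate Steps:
X = -3 (X = 2 - 5 = -3)
L(a, O) = -32*O - 24*a (L(a, O) = 8*(-3*a - 4*O) = 8*(-4*O - 3*a) = -32*O - 24*a)
o = 40 (o = -32*(4 + 0*0) - 24*(-7) = -32*(4 + 0) + 168 = -32*4 + 168 = -128 + 168 = 40)
o² = 40² = 1600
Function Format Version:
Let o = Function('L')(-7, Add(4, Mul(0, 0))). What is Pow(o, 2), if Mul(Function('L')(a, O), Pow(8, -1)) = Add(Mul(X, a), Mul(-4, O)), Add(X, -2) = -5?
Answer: 1600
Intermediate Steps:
X = -3 (X = Add(2, -5) = -3)
Function('L')(a, O) = Add(Mul(-32, O), Mul(-24, a)) (Function('L')(a, O) = Mul(8, Add(Mul(-3, a), Mul(-4, O))) = Mul(8, Add(Mul(-4, O), Mul(-3, a))) = Add(Mul(-32, O), Mul(-24, a)))
o = 40 (o = Add(Mul(-32, Add(4, Mul(0, 0))), Mul(-24, -7)) = Add(Mul(-32, Add(4, 0)), 168) = Add(Mul(-32, 4), 168) = Add(-128, 168) = 40)
Pow(o, 2) = Pow(40, 2) = 1600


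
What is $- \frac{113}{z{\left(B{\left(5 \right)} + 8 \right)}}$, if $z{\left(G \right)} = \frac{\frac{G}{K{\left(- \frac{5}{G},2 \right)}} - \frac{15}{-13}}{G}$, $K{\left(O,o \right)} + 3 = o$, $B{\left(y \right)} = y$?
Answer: $\frac{19097}{154} \approx 124.01$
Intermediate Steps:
$K{\left(O,o \right)} = -3 + o$
$z{\left(G \right)} = \frac{\frac{15}{13} - G}{G}$ ($z{\left(G \right)} = \frac{\frac{G}{-3 + 2} - \frac{15}{-13}}{G} = \frac{\frac{G}{-1} - - \frac{15}{13}}{G} = \frac{G \left(-1\right) + \frac{15}{13}}{G} = \frac{- G + \frac{15}{13}}{G} = \frac{\frac{15}{13} - G}{G}$)
$- \frac{113}{z{\left(B{\left(5 \right)} + 8 \right)}} = - \frac{113}{\frac{1}{5 + 8} \left(\frac{15}{13} - \left(5 + 8\right)\right)} = - \frac{113}{\frac{1}{13} \left(\frac{15}{13} - 13\right)} = - \frac{113}{\frac{1}{13} \left(- \frac{154}{13}\right)} = - \frac{113}{- \frac{154}{169}} = \left(-113\right) \left(- \frac{169}{154}\right) = \frac{19097}{154}$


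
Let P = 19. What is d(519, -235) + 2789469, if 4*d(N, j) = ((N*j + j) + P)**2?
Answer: 14939354637/4 ≈ 3.7348e+9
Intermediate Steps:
d(N, j) = (19 + j + N*j)**2/4 (d(N, j) = ((N*j + j) + 19)**2/4 = ((j + N*j) + 19)**2/4 = (19 + j + N*j)**2/4)
d(519, -235) + 2789469 = (19 - 235 + 519*(-235))**2/4 + 2789469 = (19 - 235 - 121965)**2/4 + 2789469 = (1/4)*(-122181)**2 + 2789469 = (1/4)*14928196761 + 2789469 = 14928196761/4 + 2789469 = 14939354637/4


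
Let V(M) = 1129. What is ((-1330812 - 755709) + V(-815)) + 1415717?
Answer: -669675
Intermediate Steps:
((-1330812 - 755709) + V(-815)) + 1415717 = ((-1330812 - 755709) + 1129) + 1415717 = (-2086521 + 1129) + 1415717 = -2085392 + 1415717 = -669675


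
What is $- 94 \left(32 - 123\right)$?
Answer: $8554$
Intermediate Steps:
$- 94 \left(32 - 123\right) = \left(-94\right) \left(-91\right) = 8554$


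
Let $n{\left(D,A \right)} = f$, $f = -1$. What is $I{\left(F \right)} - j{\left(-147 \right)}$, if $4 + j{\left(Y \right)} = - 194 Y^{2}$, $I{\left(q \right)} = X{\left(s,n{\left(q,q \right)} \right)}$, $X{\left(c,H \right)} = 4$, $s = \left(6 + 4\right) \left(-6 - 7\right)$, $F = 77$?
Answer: $4192154$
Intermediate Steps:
$n{\left(D,A \right)} = -1$
$s = -130$ ($s = 10 \left(-13\right) = -130$)
$I{\left(q \right)} = 4$
$j{\left(Y \right)} = -4 - 194 Y^{2}$
$I{\left(F \right)} - j{\left(-147 \right)} = 4 - \left(-4 - 194 \left(-147\right)^{2}\right) = 4 - \left(-4 - 4192146\right) = 4 - -4192150 = 4 + 4192150 = 4192154$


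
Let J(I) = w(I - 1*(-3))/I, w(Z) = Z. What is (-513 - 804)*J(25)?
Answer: -36876/25 ≈ -1475.0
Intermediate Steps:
J(I) = (3 + I)/I (J(I) = (I - 1*(-3))/I = (I + 3)/I = (3 + I)/I)
(-513 - 804)*J(25) = (-513 - 804)*((3 + 25)/25) = -1317*28/25 = -36876/25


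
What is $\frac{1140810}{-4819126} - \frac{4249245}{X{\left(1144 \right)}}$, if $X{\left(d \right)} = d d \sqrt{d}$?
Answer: $- \frac{570405}{2409563} - \frac{29715 \sqrt{286}}{5234944} \approx -0.33272$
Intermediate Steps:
$X{\left(d \right)} = d^{\frac{5}{2}}$ ($X{\left(d \right)} = d^{2} \sqrt{d} = d^{\frac{5}{2}}$)
$\frac{1140810}{-4819126} - \frac{4249245}{X{\left(1144 \right)}} = \frac{1140810}{-4819126} - \frac{4249245}{1144^{\frac{5}{2}}} = 1140810 \left(- \frac{1}{4819126}\right) - \frac{4249245}{2617472 \sqrt{286}} = - \frac{570405}{2409563} - 4249245 \frac{\sqrt{286}}{748596992} = - \frac{570405}{2409563} - \frac{29715 \sqrt{286}}{5234944}$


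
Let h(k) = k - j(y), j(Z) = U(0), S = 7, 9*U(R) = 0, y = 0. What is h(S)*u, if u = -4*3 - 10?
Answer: -154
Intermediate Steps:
U(R) = 0 (U(R) = (1/9)*0 = 0)
j(Z) = 0
h(k) = k (h(k) = k - 1*0 = k + 0 = k)
u = -22 (u = -12 - 10 = -22)
h(S)*u = 7*(-22) = -154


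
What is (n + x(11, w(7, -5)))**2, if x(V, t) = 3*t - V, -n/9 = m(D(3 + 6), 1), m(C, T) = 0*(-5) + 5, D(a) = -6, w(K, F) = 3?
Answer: 2209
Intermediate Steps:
m(C, T) = 5 (m(C, T) = 0 + 5 = 5)
n = -45 (n = -9*5 = -45)
x(V, t) = -V + 3*t
(n + x(11, w(7, -5)))**2 = (-45 + (-1*11 + 3*3))**2 = (-45 + (-11 + 9))**2 = (-45 - 2)**2 = (-47)**2 = 2209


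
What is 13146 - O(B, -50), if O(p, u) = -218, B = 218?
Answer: 13364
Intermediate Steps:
13146 - O(B, -50) = 13146 - 1*(-218) = 13146 + 218 = 13364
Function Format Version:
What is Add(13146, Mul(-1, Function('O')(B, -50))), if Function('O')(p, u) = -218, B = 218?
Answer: 13364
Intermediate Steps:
Add(13146, Mul(-1, Function('O')(B, -50))) = Add(13146, Mul(-1, -218)) = Add(13146, 218) = 13364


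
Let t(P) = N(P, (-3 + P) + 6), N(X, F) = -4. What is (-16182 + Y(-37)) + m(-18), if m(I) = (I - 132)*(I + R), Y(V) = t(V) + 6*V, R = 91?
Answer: -27358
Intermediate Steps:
t(P) = -4
Y(V) = -4 + 6*V
m(I) = (-132 + I)*(91 + I) (m(I) = (I - 132)*(I + 91) = (-132 + I)*(91 + I))
(-16182 + Y(-37)) + m(-18) = (-16182 + (-4 + 6*(-37))) + (-12012 + (-18)² - 41*(-18)) = (-16182 + (-4 - 222)) + (-12012 + 324 + 738) = (-16182 - 226) - 10950 = -16408 - 10950 = -27358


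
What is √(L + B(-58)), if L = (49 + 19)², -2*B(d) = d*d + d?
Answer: √2971 ≈ 54.507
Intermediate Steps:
B(d) = -d/2 - d²/2 (B(d) = -(d*d + d)/2 = -(d² + d)/2 = -(d + d²)/2 = -d/2 - d²/2)
L = 4624 (L = 68² = 4624)
√(L + B(-58)) = √(4624 - ½*(-58)*(1 - 58)) = √(4624 - ½*(-58)*(-57)) = √(4624 - 1653) = √2971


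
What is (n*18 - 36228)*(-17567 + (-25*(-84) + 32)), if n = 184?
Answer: 508058460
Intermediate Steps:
(n*18 - 36228)*(-17567 + (-25*(-84) + 32)) = (184*18 - 36228)*(-17567 + (-25*(-84) + 32)) = (3312 - 36228)*(-17567 + (2100 + 32)) = -32916*(-17567 + 2132) = -32916*(-15435) = 508058460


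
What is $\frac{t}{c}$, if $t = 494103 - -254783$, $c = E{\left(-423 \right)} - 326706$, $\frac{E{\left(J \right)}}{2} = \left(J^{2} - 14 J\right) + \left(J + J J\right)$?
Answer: $\frac{374443}{200004} \approx 1.8722$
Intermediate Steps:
$E{\left(J \right)} = - 26 J + 4 J^{2}$ ($E{\left(J \right)} = 2 \left(\left(J^{2} - 14 J\right) + \left(J + J J\right)\right) = 2 \left(\left(J^{2} - 14 J\right) + \left(J + J^{2}\right)\right) = 2 \left(- 13 J + 2 J^{2}\right) = - 26 J + 4 J^{2}$)
$c = 400008$ ($c = 2 \left(-423\right) \left(-13 + 2 \left(-423\right)\right) - 326706 = 2 \left(-423\right) \left(-13 - 846\right) - 326706 = 2 \left(-423\right) \left(-859\right) - 326706 = 726714 - 326706 = 400008$)
$t = 748886$ ($t = 494103 + 254783 = 748886$)
$\frac{t}{c} = \frac{748886}{400008} = 748886 \cdot \frac{1}{400008} = \frac{374443}{200004}$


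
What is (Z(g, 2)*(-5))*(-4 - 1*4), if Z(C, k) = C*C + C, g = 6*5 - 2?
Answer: 32480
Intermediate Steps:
g = 28 (g = 30 - 2 = 28)
Z(C, k) = C + C² (Z(C, k) = C² + C = C + C²)
(Z(g, 2)*(-5))*(-4 - 1*4) = ((28*(1 + 28))*(-5))*(-4 - 1*4) = ((28*29)*(-5))*(-4 - 4) = (812*(-5))*(-8) = -4060*(-8) = 32480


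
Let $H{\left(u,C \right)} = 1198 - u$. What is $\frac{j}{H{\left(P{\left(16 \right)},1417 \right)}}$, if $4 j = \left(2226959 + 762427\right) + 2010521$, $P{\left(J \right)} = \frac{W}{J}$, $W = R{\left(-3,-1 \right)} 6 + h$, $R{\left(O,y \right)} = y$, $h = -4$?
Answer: $\frac{9999814}{9589} \approx 1042.8$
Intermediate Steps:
$W = -10$ ($W = \left(-1\right) 6 - 4 = -6 - 4 = -10$)
$P{\left(J \right)} = - \frac{10}{J}$
$j = \frac{4999907}{4}$ ($j = \frac{\left(2226959 + 762427\right) + 2010521}{4} = \frac{2989386 + 2010521}{4} = \frac{1}{4} \cdot 4999907 = \frac{4999907}{4} \approx 1.25 \cdot 10^{6}$)
$\frac{j}{H{\left(P{\left(16 \right)},1417 \right)}} = \frac{4999907}{4 \left(1198 - - \frac{10}{16}\right)} = \frac{4999907}{4 \left(1198 - \left(-10\right) \frac{1}{16}\right)} = \frac{4999907}{4 \left(1198 - - \frac{5}{8}\right)} = \frac{4999907}{4 \left(1198 + \frac{5}{8}\right)} = \frac{4999907}{4 \cdot \frac{9589}{8}} = \frac{4999907}{4} \cdot \frac{8}{9589} = \frac{9999814}{9589}$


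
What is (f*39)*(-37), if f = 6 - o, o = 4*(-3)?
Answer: -25974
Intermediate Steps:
o = -12
f = 18 (f = 6 - 1*(-12) = 6 + 12 = 18)
(f*39)*(-37) = (18*39)*(-37) = 702*(-37) = -25974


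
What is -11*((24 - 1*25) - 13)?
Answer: 154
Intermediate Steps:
-11*((24 - 1*25) - 13) = -11*((24 - 25) - 13) = -11*(-1 - 13) = -11*(-14) = 154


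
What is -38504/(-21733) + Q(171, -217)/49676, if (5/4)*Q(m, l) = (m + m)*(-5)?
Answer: 470748490/269902127 ≈ 1.7441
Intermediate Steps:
Q(m, l) = -8*m (Q(m, l) = 4*((m + m)*(-5))/5 = 4*((2*m)*(-5))/5 = 4*(-10*m)/5 = -8*m)
-38504/(-21733) + Q(171, -217)/49676 = -38504/(-21733) - 8*171/49676 = -38504*(-1/21733) - 1368*1/49676 = 38504/21733 - 342/12419 = 470748490/269902127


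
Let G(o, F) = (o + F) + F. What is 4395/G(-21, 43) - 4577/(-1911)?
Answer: 133790/1911 ≈ 70.010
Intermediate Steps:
G(o, F) = o + 2*F (G(o, F) = (F + o) + F = o + 2*F)
4395/G(-21, 43) - 4577/(-1911) = 4395/(-21 + 2*43) - 4577/(-1911) = 4395/(-21 + 86) - 4577*(-1/1911) = 4395/65 + 4577/1911 = 4395*(1/65) + 4577/1911 = 879/13 + 4577/1911 = 133790/1911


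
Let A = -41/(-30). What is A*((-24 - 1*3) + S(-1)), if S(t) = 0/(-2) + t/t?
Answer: -533/15 ≈ -35.533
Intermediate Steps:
S(t) = 1 (S(t) = 0*(-½) + 1 = 0 + 1 = 1)
A = 41/30 (A = -41*(-1/30) = 41/30 ≈ 1.3667)
A*((-24 - 1*3) + S(-1)) = 41*((-24 - 1*3) + 1)/30 = 41*((-24 - 3) + 1)/30 = 41*(-27 + 1)/30 = (41/30)*(-26) = -533/15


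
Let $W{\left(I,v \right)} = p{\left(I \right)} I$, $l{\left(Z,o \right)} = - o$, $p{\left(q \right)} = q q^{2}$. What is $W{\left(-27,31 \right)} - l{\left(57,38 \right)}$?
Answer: $531479$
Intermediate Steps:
$p{\left(q \right)} = q^{3}$
$W{\left(I,v \right)} = I^{4}$ ($W{\left(I,v \right)} = I^{3} I = I^{4}$)
$W{\left(-27,31 \right)} - l{\left(57,38 \right)} = \left(-27\right)^{4} - \left(-1\right) 38 = 531441 - -38 = 531441 + 38 = 531479$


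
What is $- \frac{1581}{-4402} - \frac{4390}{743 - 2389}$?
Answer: $\frac{353663}{116866} \approx 3.0262$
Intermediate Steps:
$- \frac{1581}{-4402} - \frac{4390}{743 - 2389} = \left(-1581\right) \left(- \frac{1}{4402}\right) - \frac{4390}{743 - 2389} = \frac{51}{142} - \frac{4390}{-1646} = \frac{51}{142} - - \frac{2195}{823} = \frac{51}{142} + \frac{2195}{823} = \frac{353663}{116866}$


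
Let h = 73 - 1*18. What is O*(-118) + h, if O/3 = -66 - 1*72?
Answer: 48907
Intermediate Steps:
O = -414 (O = 3*(-66 - 1*72) = 3*(-66 - 72) = 3*(-138) = -414)
h = 55 (h = 73 - 18 = 55)
O*(-118) + h = -414*(-118) + 55 = 48852 + 55 = 48907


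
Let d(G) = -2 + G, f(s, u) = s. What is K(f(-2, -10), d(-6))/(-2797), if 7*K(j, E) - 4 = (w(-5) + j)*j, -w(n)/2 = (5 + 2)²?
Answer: -204/19579 ≈ -0.010419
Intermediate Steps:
w(n) = -98 (w(n) = -2*(5 + 2)² = -2*7² = -2*49 = -98)
K(j, E) = 4/7 + j*(-98 + j)/7 (K(j, E) = 4/7 + ((-98 + j)*j)/7 = 4/7 + (j*(-98 + j))/7 = 4/7 + j*(-98 + j)/7)
K(f(-2, -10), d(-6))/(-2797) = (4/7 - 14*(-2) + (⅐)*(-2)²)/(-2797) = (4/7 + 28 + (⅐)*4)*(-1/2797) = (4/7 + 28 + 4/7)*(-1/2797) = (204/7)*(-1/2797) = -204/19579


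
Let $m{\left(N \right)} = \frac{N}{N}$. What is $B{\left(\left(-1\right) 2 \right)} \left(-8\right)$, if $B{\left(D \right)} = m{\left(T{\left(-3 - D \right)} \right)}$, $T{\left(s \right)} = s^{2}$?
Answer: $-8$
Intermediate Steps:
$m{\left(N \right)} = 1$
$B{\left(D \right)} = 1$
$B{\left(\left(-1\right) 2 \right)} \left(-8\right) = 1 \left(-8\right) = -8$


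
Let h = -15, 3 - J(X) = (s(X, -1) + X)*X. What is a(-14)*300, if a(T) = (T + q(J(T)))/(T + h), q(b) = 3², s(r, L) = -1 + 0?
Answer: 1500/29 ≈ 51.724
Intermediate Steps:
s(r, L) = -1
J(X) = 3 - X*(-1 + X) (J(X) = 3 - (-1 + X)*X = 3 - X*(-1 + X))
q(b) = 9
a(T) = (9 + T)/(-15 + T) (a(T) = (T + 9)/(T - 15) = (9 + T)/(-15 + T))
a(-14)*300 = ((9 - 14)/(-15 - 14))*300 = (-5/(-29))*300 = -1/29*(-5)*300 = (5/29)*300 = 1500/29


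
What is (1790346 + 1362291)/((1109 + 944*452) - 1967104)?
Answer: -3152637/1539307 ≈ -2.0481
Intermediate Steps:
(1790346 + 1362291)/((1109 + 944*452) - 1967104) = 3152637/((1109 + 426688) - 1967104) = 3152637/(427797 - 1967104) = 3152637/(-1539307) = 3152637*(-1/1539307) = -3152637/1539307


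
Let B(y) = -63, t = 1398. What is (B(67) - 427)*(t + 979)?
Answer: -1164730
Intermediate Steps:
(B(67) - 427)*(t + 979) = (-63 - 427)*(1398 + 979) = -490*2377 = -1164730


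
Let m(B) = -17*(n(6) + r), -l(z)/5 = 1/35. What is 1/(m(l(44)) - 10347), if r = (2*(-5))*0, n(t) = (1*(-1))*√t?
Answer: -3449/35686225 - 17*√6/107058675 ≈ -9.7037e-5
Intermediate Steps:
n(t) = -√t
r = 0 (r = -10*0 = 0)
l(z) = -⅐ (l(z) = -5/35 = -5*1/35 = -⅐)
m(B) = 17*√6 (m(B) = -17*(-√6 + 0) = -(-17)*√6 = 17*√6)
1/(m(l(44)) - 10347) = 1/(17*√6 - 10347) = 1/(-10347 + 17*√6)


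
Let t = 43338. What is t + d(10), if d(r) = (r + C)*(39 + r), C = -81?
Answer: 39859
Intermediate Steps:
d(r) = (-81 + r)*(39 + r) (d(r) = (r - 81)*(39 + r) = (-81 + r)*(39 + r))
t + d(10) = 43338 + (-3159 + 10² - 42*10) = 43338 + (-3159 + 100 - 420) = 43338 - 3479 = 39859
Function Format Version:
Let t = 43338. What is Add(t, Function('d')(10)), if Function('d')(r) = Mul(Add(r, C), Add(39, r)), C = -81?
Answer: 39859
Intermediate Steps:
Function('d')(r) = Mul(Add(-81, r), Add(39, r)) (Function('d')(r) = Mul(Add(r, -81), Add(39, r)) = Mul(Add(-81, r), Add(39, r)))
Add(t, Function('d')(10)) = Add(43338, Add(-3159, Pow(10, 2), Mul(-42, 10))) = Add(43338, Add(-3159, 100, -420)) = Add(43338, -3479) = 39859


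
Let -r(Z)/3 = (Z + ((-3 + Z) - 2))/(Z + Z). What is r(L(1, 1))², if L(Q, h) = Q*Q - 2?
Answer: 441/4 ≈ 110.25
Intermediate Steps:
L(Q, h) = -2 + Q² (L(Q, h) = Q² - 2 = -2 + Q²)
r(Z) = -3*(-5 + 2*Z)/(2*Z) (r(Z) = -3*(Z + ((-3 + Z) - 2))/(Z + Z) = -3*(Z + (-5 + Z))/(2*Z) = -3*(-5 + 2*Z)*1/(2*Z) = -3*(-5 + 2*Z)/(2*Z))
r(L(1, 1))² = (-3 + 15/(2*(-2 + 1²)))² = (-3 + 15/(2*(-2 + 1)))² = (-3 + (15/2)/(-1))² = (-3 + (15/2)*(-1))² = (-3 - 15/2)² = (-21/2)² = 441/4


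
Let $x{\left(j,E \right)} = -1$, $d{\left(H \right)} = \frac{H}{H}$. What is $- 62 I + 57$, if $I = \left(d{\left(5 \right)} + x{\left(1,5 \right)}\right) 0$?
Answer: $57$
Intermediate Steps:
$d{\left(H \right)} = 1$
$I = 0$ ($I = \left(1 - 1\right) 0 = 0 \cdot 0 = 0$)
$- 62 I + 57 = \left(-62\right) 0 + 57 = 0 + 57 = 57$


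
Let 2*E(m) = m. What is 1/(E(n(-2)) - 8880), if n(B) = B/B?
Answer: -2/17759 ≈ -0.00011262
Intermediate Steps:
n(B) = 1
E(m) = m/2
1/(E(n(-2)) - 8880) = 1/((1/2)*1 - 8880) = 1/(1/2 - 8880) = 1/(-17759/2) = -2/17759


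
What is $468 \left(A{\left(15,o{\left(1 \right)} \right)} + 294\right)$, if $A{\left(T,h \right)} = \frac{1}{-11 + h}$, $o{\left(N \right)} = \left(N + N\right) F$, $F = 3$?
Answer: $\frac{687492}{5} \approx 1.375 \cdot 10^{5}$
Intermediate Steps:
$o{\left(N \right)} = 6 N$ ($o{\left(N \right)} = \left(N + N\right) 3 = 2 N 3 = 6 N$)
$468 \left(A{\left(15,o{\left(1 \right)} \right)} + 294\right) = 468 \left(\frac{1}{-11 + 6 \cdot 1} + 294\right) = 468 \left(\frac{1}{-11 + 6} + 294\right) = 468 \left(\frac{1}{-5} + 294\right) = 468 \left(- \frac{1}{5} + 294\right) = 468 \cdot \frac{1469}{5} = \frac{687492}{5}$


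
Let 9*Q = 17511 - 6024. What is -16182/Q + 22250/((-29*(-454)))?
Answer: -276980693/25206307 ≈ -10.989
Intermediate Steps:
Q = 3829/3 (Q = (17511 - 6024)/9 = (1/9)*11487 = 3829/3 ≈ 1276.3)
-16182/Q + 22250/((-29*(-454))) = -16182/3829/3 + 22250/((-29*(-454))) = -16182*3/3829 + 22250/13166 = -48546/3829 + 22250*(1/13166) = -48546/3829 + 11125/6583 = -276980693/25206307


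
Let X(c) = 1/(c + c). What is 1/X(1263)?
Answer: 2526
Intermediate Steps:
X(c) = 1/(2*c)
1/X(1263) = 1/((1/2)/1263) = 1/((1/2)*(1/1263)) = 1/(1/2526) = 2526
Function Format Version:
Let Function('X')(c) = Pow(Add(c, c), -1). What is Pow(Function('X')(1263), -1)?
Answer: 2526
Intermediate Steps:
Function('X')(c) = Mul(Rational(1, 2), Pow(c, -1)) (Function('X')(c) = Pow(Mul(2, c), -1) = Mul(Rational(1, 2), Pow(c, -1)))
Pow(Function('X')(1263), -1) = Pow(Mul(Rational(1, 2), Pow(1263, -1)), -1) = Pow(Mul(Rational(1, 2), Rational(1, 1263)), -1) = Pow(Rational(1, 2526), -1) = 2526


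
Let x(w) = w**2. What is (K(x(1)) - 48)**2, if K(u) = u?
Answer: 2209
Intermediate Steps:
(K(x(1)) - 48)**2 = (1**2 - 48)**2 = (1 - 48)**2 = (-47)**2 = 2209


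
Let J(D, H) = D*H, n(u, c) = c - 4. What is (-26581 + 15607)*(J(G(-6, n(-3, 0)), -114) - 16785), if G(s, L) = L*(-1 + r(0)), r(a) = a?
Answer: 189202734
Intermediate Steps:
n(u, c) = -4 + c
G(s, L) = -L (G(s, L) = L*(-1 + 0) = L*(-1) = -L)
(-26581 + 15607)*(J(G(-6, n(-3, 0)), -114) - 16785) = (-26581 + 15607)*(-(-4 + 0)*(-114) - 16785) = -10974*(-1*(-4)*(-114) - 16785) = -10974*(4*(-114) - 16785) = -10974*(-456 - 16785) = -10974*(-17241) = 189202734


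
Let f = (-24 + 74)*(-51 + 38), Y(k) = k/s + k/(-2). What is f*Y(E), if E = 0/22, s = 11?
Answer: 0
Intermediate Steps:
E = 0 (E = 0*(1/22) = 0)
Y(k) = -9*k/22 (Y(k) = k/11 + k/(-2) = k*(1/11) + k*(-1/2) = k/11 - k/2 = -9*k/22)
f = -650 (f = 50*(-13) = -650)
f*Y(E) = -(-2925)*0/11 = -650*0 = 0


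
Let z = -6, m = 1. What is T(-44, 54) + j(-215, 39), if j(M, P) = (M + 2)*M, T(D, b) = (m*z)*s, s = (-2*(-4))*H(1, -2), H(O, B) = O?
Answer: 45747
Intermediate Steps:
s = 8 (s = -2*(-4)*1 = 8*1 = 8)
T(D, b) = -48 (T(D, b) = (1*(-6))*8 = -6*8 = -48)
j(M, P) = M*(2 + M) (j(M, P) = (2 + M)*M = M*(2 + M))
T(-44, 54) + j(-215, 39) = -48 - 215*(2 - 215) = -48 - 215*(-213) = -48 + 45795 = 45747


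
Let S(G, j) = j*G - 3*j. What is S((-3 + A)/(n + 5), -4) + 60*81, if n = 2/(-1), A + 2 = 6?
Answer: 14612/3 ≈ 4870.7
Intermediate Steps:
A = 4 (A = -2 + 6 = 4)
n = -2 (n = 2*(-1) = -2)
S(G, j) = -3*j + G*j (S(G, j) = G*j - 3*j = -3*j + G*j)
S((-3 + A)/(n + 5), -4) + 60*81 = -4*(-3 + (-3 + 4)/(-2 + 5)) + 60*81 = -4*(-3 + 1/3) + 4860 = -4*(-3 + 1*(⅓)) + 4860 = -4*(-3 + ⅓) + 4860 = -4*(-8/3) + 4860 = 32/3 + 4860 = 14612/3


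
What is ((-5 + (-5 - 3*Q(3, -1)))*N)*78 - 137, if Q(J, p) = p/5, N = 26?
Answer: -96001/5 ≈ -19200.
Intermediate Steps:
Q(J, p) = p/5 (Q(J, p) = p*(⅕) = p/5)
((-5 + (-5 - 3*Q(3, -1)))*N)*78 - 137 = ((-5 + (-5 - 3*(-1)/5))*26)*78 - 137 = ((-5 + (-5 - 3*(-⅕)))*26)*78 - 137 = ((-5 + (-5 + ⅗))*26)*78 - 137 = ((-5 - 22/5)*26)*78 - 137 = -47/5*26*78 - 137 = -1222/5*78 - 137 = -95316/5 - 137 = -96001/5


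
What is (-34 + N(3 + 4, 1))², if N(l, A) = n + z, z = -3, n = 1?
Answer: 1296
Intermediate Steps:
N(l, A) = -2 (N(l, A) = 1 - 3 = -2)
(-34 + N(3 + 4, 1))² = (-34 - 2)² = (-36)² = 1296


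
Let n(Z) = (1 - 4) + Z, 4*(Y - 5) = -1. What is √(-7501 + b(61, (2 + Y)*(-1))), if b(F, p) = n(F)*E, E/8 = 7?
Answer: I*√4253 ≈ 65.215*I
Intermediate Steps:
E = 56 (E = 8*7 = 56)
Y = 19/4 (Y = 5 + (¼)*(-1) = 5 - ¼ = 19/4 ≈ 4.7500)
n(Z) = -3 + Z
b(F, p) = -168 + 56*F (b(F, p) = (-3 + F)*56 = -168 + 56*F)
√(-7501 + b(61, (2 + Y)*(-1))) = √(-7501 + (-168 + 56*61)) = √(-7501 + (-168 + 3416)) = √(-7501 + 3248) = √(-4253) = I*√4253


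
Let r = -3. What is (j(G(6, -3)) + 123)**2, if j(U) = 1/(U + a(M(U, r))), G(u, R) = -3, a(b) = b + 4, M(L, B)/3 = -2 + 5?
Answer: 1515361/100 ≈ 15154.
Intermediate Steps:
M(L, B) = 9 (M(L, B) = 3*(-2 + 5) = 3*3 = 9)
a(b) = 4 + b
j(U) = 1/(13 + U) (j(U) = 1/(U + (4 + 9)) = 1/(U + 13) = 1/(13 + U))
(j(G(6, -3)) + 123)**2 = (1/(13 - 3) + 123)**2 = (1/10 + 123)**2 = (1231/10)**2 = 1515361/100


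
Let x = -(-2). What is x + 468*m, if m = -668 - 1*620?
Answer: -602782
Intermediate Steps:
x = 2 (x = -2*(-1) = 2)
m = -1288 (m = -668 - 620 = -1288)
x + 468*m = 2 + 468*(-1288) = 2 - 602784 = -602782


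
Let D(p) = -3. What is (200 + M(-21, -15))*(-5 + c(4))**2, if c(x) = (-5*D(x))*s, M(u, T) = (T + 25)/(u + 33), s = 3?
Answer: 964000/3 ≈ 3.2133e+5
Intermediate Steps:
M(u, T) = (25 + T)/(33 + u)
c(x) = 45 (c(x) = -5*(-3)*3 = 15*3 = 45)
(200 + M(-21, -15))*(-5 + c(4))**2 = (200 + (25 - 15)/(33 - 21))*(-5 + 45)**2 = (200 + 10/12)*40**2 = (200 + (1/12)*10)*1600 = (200 + 5/6)*1600 = (1205/6)*1600 = 964000/3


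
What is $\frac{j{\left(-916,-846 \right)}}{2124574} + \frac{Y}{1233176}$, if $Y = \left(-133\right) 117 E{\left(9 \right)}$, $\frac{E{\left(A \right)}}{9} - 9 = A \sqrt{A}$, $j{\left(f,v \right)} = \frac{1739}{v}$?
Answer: $- \frac{181211333065}{44322862788} \approx -4.0884$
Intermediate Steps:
$E{\left(A \right)} = 81 + 9 A^{\frac{3}{2}}$ ($E{\left(A \right)} = 81 + 9 A \sqrt{A} = 81 + 9 A^{\frac{3}{2}}$)
$Y = -5041764$ ($Y = \left(-133\right) 117 \left(81 + 9 \cdot 9^{\frac{3}{2}}\right) = - 15561 \left(81 + 9 \cdot 27\right) = - 15561 \left(81 + 243\right) = \left(-15561\right) 324 = -5041764$)
$\frac{j{\left(-916,-846 \right)}}{2124574} + \frac{Y}{1233176} = \frac{1739 \frac{1}{-846}}{2124574} - \frac{5041764}{1233176} = 1739 \left(- \frac{1}{846}\right) \frac{1}{2124574} - \frac{9477}{2318} = \left(- \frac{37}{18}\right) \frac{1}{2124574} - \frac{9477}{2318} = - \frac{37}{38242332} - \frac{9477}{2318} = - \frac{181211333065}{44322862788}$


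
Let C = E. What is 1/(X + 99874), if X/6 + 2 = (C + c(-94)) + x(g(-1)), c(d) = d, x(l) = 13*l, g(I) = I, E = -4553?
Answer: 1/71902 ≈ 1.3908e-5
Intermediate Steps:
C = -4553
X = -27972 (X = -12 + 6*((-4553 - 94) + 13*(-1)) = -12 + 6*(-4647 - 13) = -12 + 6*(-4660) = -12 - 27960 = -27972)
1/(X + 99874) = 1/(-27972 + 99874) = 1/71902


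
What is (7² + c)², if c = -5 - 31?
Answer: 169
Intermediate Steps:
c = -36
(7² + c)² = (7² - 36)² = (49 - 36)² = 13² = 169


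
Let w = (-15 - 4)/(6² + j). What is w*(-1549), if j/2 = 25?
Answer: 29431/86 ≈ 342.22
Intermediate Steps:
j = 50 (j = 2*25 = 50)
w = -19/86 (w = (-15 - 4)/(6² + 50) = -19/(36 + 50) = -19/86 ≈ -0.22093)
w*(-1549) = -19/86*(-1549) = 29431/86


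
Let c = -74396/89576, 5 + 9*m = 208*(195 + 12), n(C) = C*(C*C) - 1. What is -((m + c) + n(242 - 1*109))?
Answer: -475128291959/201546 ≈ -2.3574e+6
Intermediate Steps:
n(C) = -1 + C³ (n(C) = C*C² - 1 = C³ - 1 = -1 + C³)
m = 43051/9 (m = -5/9 + (208*(195 + 12))/9 = -5/9 + (208*207)/9 = -5/9 + (⅑)*43056 = -5/9 + 4784 = 43051/9 ≈ 4783.4)
c = -18599/22394 (c = -74396*1/89576 = -18599/22394 ≈ -0.83053)
-((m + c) + n(242 - 1*109)) = -((43051/9 - 18599/22394) + (-1 + (242 - 1*109)³)) = -(963916703/201546 + (-1 + (242 - 109)³)) = -(963916703/201546 + (-1 + 133³)) = -(963916703/201546 + (-1 + 2352637)) = -(963916703/201546 + 2352636) = -1*475128291959/201546 = -475128291959/201546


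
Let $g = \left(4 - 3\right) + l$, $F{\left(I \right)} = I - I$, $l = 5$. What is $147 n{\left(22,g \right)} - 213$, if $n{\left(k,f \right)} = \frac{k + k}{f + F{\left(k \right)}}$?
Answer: $865$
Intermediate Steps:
$F{\left(I \right)} = 0$
$g = 6$ ($g = \left(4 - 3\right) + 5 = 1 + 5 = 6$)
$n{\left(k,f \right)} = \frac{2 k}{f}$ ($n{\left(k,f \right)} = \frac{k + k}{f + 0} = \frac{2 k}{f}$)
$147 n{\left(22,g \right)} - 213 = 147 \cdot 2 \cdot 22 \cdot \frac{1}{6} - 213 = 147 \cdot \frac{22}{3} - 213 = 1078 - 213 = 865$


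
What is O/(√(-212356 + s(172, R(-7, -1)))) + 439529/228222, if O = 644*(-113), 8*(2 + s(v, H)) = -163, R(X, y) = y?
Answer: 439529/228222 + 145544*I*√3398054/1699027 ≈ 1.9259 + 157.91*I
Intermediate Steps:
s(v, H) = -179/8 (s(v, H) = -2 + (⅛)*(-163) = -2 - 163/8 = -179/8)
O = -72772
O/(√(-212356 + s(172, R(-7, -1)))) + 439529/228222 = -72772/√(-212356 - 179/8) + 439529/228222 = -72772*(-2*I*√3398054/1699027) + 439529*(1/228222) = -72772*(-2*I*√3398054/1699027) + 439529/228222 = -(-145544)*I*√3398054/1699027 + 439529/228222 = 145544*I*√3398054/1699027 + 439529/228222 = 439529/228222 + 145544*I*√3398054/1699027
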